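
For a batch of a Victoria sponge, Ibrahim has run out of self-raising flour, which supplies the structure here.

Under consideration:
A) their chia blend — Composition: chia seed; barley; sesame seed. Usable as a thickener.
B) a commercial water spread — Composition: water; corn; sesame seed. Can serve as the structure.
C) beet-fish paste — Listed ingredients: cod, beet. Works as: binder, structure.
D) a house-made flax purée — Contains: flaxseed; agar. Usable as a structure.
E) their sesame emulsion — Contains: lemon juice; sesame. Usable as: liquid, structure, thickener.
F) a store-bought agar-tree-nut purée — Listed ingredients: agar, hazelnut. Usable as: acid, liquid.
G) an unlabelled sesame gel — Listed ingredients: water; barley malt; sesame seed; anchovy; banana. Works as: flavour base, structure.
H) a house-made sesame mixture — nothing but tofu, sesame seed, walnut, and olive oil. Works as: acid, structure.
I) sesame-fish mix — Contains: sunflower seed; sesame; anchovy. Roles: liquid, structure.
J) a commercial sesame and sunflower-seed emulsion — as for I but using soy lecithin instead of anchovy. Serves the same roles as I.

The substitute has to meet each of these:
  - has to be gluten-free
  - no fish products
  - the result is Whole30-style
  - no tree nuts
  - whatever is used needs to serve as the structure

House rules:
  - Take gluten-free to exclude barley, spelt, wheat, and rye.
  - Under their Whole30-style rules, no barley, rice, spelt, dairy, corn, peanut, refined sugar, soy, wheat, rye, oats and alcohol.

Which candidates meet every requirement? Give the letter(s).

A: not usable as a structure; has barley, so not gluten-free (and 1 more) — no
B: has corn, so not Whole30-style — no
C: has cod, so not fish-free — reject
D: only flaxseed and agar; none excluded — OK
E: only sesame and lemon juice; none excluded — OK
F: not usable as a structure; has hazelnut, so not tree-nut-free — out
G: has barley malt, so not gluten-free; has barley malt, so not Whole30-style (and 1 more) — reject
H: has tofu, so not Whole30-style; has walnut, so not tree-nut-free — reject
I: has anchovy, so not fish-free — out
J: has soy lecithin, so not Whole30-style — reject

D, E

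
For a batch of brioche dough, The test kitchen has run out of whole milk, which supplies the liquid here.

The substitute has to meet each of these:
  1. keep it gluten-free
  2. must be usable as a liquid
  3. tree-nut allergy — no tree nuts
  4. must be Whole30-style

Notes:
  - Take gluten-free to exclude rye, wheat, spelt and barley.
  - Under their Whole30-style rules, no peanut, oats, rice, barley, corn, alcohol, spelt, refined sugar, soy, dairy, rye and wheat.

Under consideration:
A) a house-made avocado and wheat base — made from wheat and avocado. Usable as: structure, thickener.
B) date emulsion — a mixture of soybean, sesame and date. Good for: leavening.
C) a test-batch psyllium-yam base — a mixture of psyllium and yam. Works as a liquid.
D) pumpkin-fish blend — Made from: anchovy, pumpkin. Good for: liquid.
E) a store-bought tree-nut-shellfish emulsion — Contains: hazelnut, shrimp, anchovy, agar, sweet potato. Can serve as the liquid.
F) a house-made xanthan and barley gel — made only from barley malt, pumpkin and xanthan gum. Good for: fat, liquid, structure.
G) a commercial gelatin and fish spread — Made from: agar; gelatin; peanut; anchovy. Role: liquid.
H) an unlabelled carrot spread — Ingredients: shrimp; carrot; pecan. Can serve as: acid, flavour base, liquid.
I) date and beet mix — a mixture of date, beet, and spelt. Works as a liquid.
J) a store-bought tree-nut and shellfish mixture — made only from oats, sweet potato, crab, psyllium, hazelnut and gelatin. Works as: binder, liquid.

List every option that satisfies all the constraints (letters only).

A: not usable as a liquid; has wheat, so not gluten-free (and 1 more) — reject
B: not usable as a liquid; has soybean, so not Whole30-style — reject
C: only yam and psyllium; none excluded — OK
D: gluten-free, no tree nuts — OK
E: has hazelnut, so not tree-nut-free — no
F: has barley malt, so not gluten-free; has barley malt, so not Whole30-style — reject
G: has peanut, so not Whole30-style — no
H: has pecan, so not tree-nut-free — out
I: has spelt, so not gluten-free; has spelt, so not Whole30-style — reject
J: has oats, so not Whole30-style; has hazelnut, so not tree-nut-free — out

C, D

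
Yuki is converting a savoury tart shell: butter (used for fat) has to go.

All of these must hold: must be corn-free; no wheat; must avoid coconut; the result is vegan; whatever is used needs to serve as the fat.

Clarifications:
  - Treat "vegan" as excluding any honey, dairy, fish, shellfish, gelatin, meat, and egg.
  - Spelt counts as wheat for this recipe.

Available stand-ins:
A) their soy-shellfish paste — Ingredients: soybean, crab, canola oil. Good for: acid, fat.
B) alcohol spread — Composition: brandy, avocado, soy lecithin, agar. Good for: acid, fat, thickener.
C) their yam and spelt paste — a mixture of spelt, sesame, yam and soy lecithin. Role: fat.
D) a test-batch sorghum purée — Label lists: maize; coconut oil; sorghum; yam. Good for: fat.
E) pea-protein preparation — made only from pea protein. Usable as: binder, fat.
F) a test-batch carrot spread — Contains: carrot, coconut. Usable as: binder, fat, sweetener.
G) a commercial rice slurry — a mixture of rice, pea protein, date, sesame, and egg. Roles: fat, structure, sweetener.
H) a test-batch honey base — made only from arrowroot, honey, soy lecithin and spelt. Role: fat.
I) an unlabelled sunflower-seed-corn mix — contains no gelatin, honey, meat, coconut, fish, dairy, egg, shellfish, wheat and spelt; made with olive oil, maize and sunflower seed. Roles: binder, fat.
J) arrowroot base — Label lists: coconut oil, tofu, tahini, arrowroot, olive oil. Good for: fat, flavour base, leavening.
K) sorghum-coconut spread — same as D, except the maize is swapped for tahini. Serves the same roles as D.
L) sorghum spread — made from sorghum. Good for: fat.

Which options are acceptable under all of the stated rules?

A: has crab, so not vegan — out
B: works as a fat, no corn, wheat-free — OK
C: has spelt, so not wheat-free — reject
D: has maize, so not corn-free; has coconut oil, so not coconut-free — out
E: only pea protein; none excluded — OK
F: has coconut, so not coconut-free — reject
G: has egg, so not vegan — reject
H: has honey, so not vegan; has spelt, so not wheat-free — out
I: has maize, so not corn-free — no
J: has coconut oil, so not coconut-free — reject
K: has coconut oil, so not coconut-free — reject
L: works as a fat, vegan, no corn — OK

B, E, L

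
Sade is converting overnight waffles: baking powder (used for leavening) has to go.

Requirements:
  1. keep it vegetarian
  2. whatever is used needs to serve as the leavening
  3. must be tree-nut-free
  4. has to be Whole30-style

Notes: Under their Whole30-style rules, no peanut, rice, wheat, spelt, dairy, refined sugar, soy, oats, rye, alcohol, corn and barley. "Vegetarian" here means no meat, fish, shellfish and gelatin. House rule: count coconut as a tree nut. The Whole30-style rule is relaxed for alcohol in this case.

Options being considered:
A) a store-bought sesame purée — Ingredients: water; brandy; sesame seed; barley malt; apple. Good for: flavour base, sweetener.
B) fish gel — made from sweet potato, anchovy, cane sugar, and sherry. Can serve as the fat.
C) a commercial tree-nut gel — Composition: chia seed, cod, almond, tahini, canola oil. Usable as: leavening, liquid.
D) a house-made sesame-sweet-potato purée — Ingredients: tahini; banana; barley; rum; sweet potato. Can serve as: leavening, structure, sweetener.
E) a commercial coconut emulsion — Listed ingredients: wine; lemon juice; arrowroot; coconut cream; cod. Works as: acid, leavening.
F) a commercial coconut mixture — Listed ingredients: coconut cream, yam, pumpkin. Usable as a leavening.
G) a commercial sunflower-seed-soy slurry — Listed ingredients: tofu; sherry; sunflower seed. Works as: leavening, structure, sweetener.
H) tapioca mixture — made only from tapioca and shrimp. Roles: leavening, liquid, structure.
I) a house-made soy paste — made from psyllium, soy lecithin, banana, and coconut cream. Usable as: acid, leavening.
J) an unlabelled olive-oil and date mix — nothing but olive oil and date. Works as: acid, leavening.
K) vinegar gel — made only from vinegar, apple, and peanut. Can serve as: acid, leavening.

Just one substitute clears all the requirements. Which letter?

A: not usable as a leavening; has barley malt, so not Whole30-style — out
B: not usable as a leavening; has cane sugar, so not Whole30-style (and 1 more) — out
C: has cod, so not vegetarian; has almond, so not tree-nut-free — out
D: has barley, so not Whole30-style — reject
E: has cod, so not vegetarian; has coconut cream, so not tree-nut-free — reject
F: has coconut cream, so not tree-nut-free — reject
G: has tofu, so not Whole30-style — no
H: has shrimp, so not vegetarian — no
I: has soy lecithin, so not Whole30-style; has coconut cream, so not tree-nut-free — no
J: only date and olive oil; none excluded — valid
K: has peanut, so not Whole30-style — out

J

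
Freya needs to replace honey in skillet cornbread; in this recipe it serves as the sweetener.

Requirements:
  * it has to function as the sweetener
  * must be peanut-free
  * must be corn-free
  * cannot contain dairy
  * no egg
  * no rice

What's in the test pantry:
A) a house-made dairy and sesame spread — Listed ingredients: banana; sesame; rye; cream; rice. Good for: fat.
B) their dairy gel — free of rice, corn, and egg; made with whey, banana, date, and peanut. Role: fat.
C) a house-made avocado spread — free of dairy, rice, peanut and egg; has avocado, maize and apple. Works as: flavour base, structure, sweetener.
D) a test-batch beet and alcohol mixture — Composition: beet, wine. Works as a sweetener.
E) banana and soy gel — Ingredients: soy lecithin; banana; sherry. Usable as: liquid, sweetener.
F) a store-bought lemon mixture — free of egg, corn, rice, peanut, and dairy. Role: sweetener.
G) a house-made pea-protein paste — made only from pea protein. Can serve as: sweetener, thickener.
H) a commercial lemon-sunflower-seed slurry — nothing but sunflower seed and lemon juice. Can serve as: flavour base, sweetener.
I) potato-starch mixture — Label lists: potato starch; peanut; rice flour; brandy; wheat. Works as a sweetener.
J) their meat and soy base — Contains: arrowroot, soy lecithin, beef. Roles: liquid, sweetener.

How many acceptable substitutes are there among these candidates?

6

A: not usable as a sweetener; has cream, so not dairy-free (and 1 more) — reject
B: not usable as a sweetener; has whey, so not dairy-free (and 1 more) — out
C: has maize, so not corn-free — out
D: only wine and beet; none excluded — OK
E: only sherry, soy lecithin and banana; none excluded — OK
F: works as a sweetener, no egg, no rice — OK
G: works as a sweetener, no dairy, no rice — OK
H: no rice, no peanut — OK
I: has peanut, so not peanut-free; has rice flour, so not rice-free — no
J: only beef, soy lecithin and arrowroot; none excluded — OK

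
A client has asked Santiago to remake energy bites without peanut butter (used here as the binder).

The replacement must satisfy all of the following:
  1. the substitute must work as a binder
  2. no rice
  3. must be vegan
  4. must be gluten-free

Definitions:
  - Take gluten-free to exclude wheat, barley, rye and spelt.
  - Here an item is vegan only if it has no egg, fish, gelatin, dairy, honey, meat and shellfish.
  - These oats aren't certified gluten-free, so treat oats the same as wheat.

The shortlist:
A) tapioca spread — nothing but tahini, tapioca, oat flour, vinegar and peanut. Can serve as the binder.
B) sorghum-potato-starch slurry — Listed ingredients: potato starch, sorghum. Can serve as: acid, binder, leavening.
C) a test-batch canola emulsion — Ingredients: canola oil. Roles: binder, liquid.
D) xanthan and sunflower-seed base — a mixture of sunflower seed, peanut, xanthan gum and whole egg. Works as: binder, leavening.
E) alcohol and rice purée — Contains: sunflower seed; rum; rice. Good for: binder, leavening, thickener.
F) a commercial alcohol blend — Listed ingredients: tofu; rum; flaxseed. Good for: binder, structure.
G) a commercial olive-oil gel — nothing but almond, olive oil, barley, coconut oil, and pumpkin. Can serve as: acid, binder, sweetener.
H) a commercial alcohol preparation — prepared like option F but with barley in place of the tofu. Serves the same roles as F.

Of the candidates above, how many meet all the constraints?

3

A: has oat flour, so not gluten-free — no
B: every rule checks out — OK
C: every rule checks out — valid
D: has whole egg, so not vegan — reject
E: has rice, so not rice-free — no
F: all constraints satisfied — keep
G: has barley, so not gluten-free — no
H: has barley, so not gluten-free — reject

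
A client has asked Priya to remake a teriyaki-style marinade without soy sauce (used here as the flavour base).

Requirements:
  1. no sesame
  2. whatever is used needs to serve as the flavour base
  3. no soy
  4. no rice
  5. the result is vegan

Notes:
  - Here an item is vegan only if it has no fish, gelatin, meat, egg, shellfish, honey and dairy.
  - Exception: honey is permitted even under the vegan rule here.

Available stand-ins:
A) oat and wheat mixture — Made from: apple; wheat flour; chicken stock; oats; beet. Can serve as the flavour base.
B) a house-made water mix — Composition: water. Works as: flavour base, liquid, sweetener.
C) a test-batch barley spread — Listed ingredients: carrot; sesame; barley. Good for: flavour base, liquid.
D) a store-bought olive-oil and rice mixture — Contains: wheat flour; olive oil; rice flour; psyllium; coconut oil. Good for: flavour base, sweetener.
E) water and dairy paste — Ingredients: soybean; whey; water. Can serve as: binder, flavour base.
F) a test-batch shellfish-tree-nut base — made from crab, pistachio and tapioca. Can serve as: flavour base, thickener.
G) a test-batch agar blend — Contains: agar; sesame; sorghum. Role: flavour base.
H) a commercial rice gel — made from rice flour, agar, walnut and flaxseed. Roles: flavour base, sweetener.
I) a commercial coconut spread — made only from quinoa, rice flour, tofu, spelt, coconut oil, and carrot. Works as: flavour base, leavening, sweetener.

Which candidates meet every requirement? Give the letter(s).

B

A: has chicken stock, so not vegan — reject
B: only water; none excluded — keep
C: has sesame, so not sesame-free — out
D: has rice flour, so not rice-free — reject
E: has whey, so not vegan; has soybean, so not soy-free — reject
F: has crab, so not vegan — out
G: has sesame, so not sesame-free — out
H: has rice flour, so not rice-free — reject
I: has rice flour, so not rice-free; has tofu, so not soy-free — out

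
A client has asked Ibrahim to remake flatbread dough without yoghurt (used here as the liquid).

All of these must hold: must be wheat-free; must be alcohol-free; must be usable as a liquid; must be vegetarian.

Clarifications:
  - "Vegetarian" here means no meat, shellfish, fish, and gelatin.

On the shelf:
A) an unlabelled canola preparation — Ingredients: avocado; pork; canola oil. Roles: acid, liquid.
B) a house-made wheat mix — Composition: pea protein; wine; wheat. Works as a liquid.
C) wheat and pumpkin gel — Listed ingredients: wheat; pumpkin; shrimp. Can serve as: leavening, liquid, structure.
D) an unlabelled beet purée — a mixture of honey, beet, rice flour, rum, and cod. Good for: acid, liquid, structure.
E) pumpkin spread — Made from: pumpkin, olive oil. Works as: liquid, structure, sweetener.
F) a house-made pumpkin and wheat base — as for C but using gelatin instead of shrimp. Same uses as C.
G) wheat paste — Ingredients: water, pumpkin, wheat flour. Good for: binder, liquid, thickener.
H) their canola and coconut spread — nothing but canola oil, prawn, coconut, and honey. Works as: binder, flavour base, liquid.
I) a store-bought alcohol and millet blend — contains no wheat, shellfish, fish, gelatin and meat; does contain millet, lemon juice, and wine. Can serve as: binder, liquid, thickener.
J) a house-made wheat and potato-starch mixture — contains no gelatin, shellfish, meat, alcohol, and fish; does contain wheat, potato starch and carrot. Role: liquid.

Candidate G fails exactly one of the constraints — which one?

usable as a liquid: satisfied
vegetarian: satisfied
alcohol-free: satisfied
wheat-free: has wheat flour — fails

wheat-free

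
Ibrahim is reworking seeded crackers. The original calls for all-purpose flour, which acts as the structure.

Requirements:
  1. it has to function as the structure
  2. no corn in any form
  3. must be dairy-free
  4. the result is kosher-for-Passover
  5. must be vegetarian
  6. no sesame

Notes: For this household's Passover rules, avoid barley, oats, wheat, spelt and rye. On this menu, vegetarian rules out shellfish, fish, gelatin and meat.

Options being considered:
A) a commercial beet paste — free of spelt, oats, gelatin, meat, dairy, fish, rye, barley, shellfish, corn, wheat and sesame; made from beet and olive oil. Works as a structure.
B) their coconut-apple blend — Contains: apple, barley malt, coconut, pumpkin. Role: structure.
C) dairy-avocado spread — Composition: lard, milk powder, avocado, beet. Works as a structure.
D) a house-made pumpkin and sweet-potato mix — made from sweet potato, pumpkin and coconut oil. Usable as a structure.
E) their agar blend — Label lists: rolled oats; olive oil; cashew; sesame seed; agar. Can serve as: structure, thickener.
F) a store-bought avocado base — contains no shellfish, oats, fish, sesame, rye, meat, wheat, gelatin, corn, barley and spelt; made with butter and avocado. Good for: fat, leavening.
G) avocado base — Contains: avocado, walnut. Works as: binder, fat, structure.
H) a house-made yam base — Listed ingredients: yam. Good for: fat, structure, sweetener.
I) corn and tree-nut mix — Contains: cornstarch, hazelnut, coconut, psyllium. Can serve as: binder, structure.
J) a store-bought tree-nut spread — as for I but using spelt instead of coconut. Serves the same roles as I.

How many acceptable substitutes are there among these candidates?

4

A: works as a structure, no corn, no sesame — keep
B: has barley malt, so not kosher-for-Passover — no
C: has lard, so not vegetarian; has milk powder, so not dairy-free — out
D: works as a structure, no corn, no sesame — keep
E: has rolled oats, so not kosher-for-Passover; has sesame seed, so not sesame-free — out
F: not usable as a structure; has butter, so not dairy-free — no
G: works as a structure, no corn, no sesame — keep
H: all constraints satisfied — keep
I: has cornstarch, so not corn-free — no
J: has spelt, so not kosher-for-Passover; has cornstarch, so not corn-free — reject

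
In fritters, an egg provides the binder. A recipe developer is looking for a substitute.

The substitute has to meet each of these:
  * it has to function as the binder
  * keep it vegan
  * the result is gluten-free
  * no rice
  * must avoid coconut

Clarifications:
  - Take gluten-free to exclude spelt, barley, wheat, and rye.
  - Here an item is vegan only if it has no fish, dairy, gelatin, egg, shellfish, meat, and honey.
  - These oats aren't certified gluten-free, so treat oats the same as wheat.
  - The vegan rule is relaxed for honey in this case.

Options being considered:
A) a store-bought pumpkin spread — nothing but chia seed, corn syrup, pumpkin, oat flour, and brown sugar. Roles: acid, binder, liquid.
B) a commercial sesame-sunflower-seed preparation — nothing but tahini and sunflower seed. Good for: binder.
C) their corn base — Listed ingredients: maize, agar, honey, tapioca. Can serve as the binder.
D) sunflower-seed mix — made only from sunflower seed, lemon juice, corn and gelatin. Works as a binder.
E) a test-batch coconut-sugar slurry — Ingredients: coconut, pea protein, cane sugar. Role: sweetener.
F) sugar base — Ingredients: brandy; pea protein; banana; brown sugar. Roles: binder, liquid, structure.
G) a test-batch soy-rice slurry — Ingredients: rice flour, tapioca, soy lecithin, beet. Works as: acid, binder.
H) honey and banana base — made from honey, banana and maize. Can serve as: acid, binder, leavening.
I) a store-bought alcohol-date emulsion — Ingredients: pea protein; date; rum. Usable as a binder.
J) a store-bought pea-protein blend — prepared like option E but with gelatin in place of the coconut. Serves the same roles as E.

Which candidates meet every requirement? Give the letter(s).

B, C, F, H, I

A: has oat flour, so not gluten-free — out
B: only tahini and sunflower seed; none excluded — OK
C: honey is permitted under the vegan carve-out; nothing else excluded — valid
D: has gelatin, so not vegan — no
E: not usable as a binder; has coconut, so not coconut-free — reject
F: every rule checks out — valid
G: has rice flour, so not rice-free — no
H: honey is permitted under the vegan carve-out; nothing else excluded — valid
I: only rum, pea protein and date; none excluded — keep
J: not usable as a binder; has gelatin, so not vegan — no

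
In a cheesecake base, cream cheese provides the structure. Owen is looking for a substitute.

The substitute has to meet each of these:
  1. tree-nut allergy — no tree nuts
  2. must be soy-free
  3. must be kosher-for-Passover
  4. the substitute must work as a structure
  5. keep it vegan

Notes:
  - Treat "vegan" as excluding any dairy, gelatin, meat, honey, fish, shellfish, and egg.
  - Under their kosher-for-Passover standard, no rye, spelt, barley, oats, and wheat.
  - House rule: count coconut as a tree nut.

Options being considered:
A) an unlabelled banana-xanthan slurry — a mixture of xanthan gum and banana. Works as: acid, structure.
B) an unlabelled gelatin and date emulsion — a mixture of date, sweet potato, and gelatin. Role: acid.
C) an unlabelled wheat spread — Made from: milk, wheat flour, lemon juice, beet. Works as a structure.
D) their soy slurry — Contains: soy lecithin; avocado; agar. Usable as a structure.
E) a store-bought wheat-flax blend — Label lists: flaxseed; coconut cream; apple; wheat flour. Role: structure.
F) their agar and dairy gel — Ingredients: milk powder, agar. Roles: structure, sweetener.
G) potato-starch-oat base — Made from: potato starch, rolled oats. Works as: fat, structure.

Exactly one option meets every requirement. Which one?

A

A: nothing on the exclusion list — OK
B: not usable as a structure; has gelatin, so not vegan — reject
C: has milk, so not vegan; has wheat flour, so not kosher-for-Passover — out
D: has soy lecithin, so not soy-free — no
E: has wheat flour, so not kosher-for-Passover; has coconut cream, so not tree-nut-free — no
F: has milk powder, so not vegan — out
G: has rolled oats, so not kosher-for-Passover — no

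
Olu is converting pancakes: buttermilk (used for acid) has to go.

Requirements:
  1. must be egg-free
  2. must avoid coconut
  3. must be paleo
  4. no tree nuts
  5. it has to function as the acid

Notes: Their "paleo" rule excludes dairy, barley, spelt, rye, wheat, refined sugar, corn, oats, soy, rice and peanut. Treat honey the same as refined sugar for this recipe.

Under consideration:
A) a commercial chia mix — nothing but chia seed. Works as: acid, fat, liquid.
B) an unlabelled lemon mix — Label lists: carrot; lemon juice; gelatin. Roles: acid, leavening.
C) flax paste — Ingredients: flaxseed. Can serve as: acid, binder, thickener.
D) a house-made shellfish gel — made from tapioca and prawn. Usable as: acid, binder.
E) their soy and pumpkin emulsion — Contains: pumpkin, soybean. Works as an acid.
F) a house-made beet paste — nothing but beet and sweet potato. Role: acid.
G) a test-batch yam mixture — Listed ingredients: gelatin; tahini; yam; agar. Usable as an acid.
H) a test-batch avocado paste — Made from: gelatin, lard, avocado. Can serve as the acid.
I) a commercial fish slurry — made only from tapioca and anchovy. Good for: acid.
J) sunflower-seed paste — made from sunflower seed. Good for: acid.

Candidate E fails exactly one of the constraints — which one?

usable as an acid: satisfied
paleo: has soybean — fails
tree-nut-free: satisfied
egg-free: satisfied
coconut-free: satisfied

paleo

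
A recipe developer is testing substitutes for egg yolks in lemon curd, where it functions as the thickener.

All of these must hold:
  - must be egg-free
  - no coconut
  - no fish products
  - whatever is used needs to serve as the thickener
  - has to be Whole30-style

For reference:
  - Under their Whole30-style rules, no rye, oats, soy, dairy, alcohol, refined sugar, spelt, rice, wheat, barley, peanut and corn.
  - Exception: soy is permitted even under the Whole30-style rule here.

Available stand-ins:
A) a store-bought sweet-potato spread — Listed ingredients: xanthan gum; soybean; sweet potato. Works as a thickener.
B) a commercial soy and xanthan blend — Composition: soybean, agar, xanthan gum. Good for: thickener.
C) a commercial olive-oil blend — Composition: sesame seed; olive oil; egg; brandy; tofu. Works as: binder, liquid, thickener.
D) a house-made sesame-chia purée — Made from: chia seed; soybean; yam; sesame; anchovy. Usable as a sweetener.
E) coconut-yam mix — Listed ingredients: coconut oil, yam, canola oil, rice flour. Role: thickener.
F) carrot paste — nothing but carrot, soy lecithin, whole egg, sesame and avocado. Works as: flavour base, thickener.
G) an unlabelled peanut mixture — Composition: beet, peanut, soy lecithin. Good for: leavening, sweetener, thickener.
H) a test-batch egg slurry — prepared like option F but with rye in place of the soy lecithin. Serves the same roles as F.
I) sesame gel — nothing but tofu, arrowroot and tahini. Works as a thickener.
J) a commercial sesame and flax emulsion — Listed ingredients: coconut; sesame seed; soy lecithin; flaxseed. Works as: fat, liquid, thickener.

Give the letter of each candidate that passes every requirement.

A: soy is permitted under the Whole30-style carve-out; nothing else excluded — OK
B: soy is permitted under the Whole30-style carve-out; nothing else excluded — keep
C: has brandy, so not Whole30-style; has egg, so not egg-free — no
D: not usable as a thickener; has anchovy, so not fish-free — no
E: has rice flour, so not Whole30-style; has coconut oil, so not coconut-free — no
F: has whole egg, so not egg-free — out
G: has peanut, so not Whole30-style — out
H: has rye, so not Whole30-style; has whole egg, so not egg-free — no
I: soy is permitted under the Whole30-style carve-out; nothing else excluded — valid
J: has coconut, so not coconut-free — out

A, B, I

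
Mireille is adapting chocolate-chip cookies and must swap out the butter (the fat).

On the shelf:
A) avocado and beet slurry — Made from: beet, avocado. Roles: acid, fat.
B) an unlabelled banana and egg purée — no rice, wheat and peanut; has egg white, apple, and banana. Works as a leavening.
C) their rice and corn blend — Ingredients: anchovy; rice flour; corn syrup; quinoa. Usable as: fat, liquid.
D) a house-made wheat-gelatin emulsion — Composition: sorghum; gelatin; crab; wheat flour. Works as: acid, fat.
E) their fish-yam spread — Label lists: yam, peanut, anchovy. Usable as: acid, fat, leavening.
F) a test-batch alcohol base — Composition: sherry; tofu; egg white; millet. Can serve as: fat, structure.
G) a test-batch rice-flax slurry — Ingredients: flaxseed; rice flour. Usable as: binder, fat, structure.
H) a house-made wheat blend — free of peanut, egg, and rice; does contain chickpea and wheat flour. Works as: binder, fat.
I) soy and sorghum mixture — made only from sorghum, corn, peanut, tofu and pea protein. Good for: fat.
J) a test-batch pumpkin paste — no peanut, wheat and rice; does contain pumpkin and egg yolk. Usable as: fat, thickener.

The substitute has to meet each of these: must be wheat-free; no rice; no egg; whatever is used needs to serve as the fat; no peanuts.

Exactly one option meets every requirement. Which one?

A: nothing on the exclusion list — keep
B: not usable as a fat; has egg white, so not egg-free — no
C: has rice flour, so not rice-free — out
D: has wheat flour, so not wheat-free — out
E: has peanut, so not peanut-free — no
F: has egg white, so not egg-free — reject
G: has rice flour, so not rice-free — no
H: has wheat flour, so not wheat-free — no
I: has peanut, so not peanut-free — no
J: has egg yolk, so not egg-free — out

A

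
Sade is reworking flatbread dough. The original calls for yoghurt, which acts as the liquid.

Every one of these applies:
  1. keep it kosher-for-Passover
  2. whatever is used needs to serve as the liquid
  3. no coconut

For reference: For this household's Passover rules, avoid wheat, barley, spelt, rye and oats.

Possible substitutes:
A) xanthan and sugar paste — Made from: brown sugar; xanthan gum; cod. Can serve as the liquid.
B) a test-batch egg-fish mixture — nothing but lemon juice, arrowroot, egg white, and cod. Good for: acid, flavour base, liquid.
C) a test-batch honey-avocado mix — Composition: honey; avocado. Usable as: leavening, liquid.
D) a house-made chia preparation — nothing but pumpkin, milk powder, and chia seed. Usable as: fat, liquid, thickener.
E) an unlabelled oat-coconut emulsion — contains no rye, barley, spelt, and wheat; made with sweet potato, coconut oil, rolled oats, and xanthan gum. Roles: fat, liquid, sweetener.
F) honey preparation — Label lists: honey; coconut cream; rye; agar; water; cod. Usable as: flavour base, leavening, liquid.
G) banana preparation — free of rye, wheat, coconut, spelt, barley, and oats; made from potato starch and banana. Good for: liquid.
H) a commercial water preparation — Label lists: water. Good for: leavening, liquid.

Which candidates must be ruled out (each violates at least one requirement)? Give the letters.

E, F

A: works as a liquid, no coconut, kosher-for-Passover — OK
B: egg white and cod etc. — none of it excluded — OK
C: kosher-for-Passover, no coconut — keep
D: works as a liquid, kosher-for-Passover, no coconut — keep
E: has rolled oats, so not kosher-for-Passover; has coconut oil, so not coconut-free — out
F: has rye, so not kosher-for-Passover; has coconut cream, so not coconut-free — reject
G: no coconut, kosher-for-Passover — OK
H: all constraints satisfied — OK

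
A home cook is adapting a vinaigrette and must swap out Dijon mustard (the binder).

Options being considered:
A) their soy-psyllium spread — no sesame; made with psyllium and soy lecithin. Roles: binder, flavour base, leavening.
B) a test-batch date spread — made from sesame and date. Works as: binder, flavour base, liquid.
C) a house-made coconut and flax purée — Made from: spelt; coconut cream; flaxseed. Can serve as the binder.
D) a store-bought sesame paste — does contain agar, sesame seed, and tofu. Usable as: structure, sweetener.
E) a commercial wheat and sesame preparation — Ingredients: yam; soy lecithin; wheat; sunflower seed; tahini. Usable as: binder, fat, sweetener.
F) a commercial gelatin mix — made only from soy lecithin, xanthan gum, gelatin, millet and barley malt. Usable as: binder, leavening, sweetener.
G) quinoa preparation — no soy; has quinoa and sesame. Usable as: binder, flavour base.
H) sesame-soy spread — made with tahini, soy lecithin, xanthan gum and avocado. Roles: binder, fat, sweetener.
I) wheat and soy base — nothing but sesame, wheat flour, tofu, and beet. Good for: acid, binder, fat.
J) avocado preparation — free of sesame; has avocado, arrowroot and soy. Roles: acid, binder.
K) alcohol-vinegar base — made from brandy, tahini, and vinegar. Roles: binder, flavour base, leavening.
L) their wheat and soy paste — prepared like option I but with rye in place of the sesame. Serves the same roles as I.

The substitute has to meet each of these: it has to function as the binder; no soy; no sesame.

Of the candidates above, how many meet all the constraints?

1

A: has soy lecithin, so not soy-free — out
B: has sesame, so not sesame-free — no
C: works as a binder, no sesame, no soy — OK
D: not usable as a binder; has tofu, so not soy-free (and 1 more) — reject
E: has soy lecithin, so not soy-free; has tahini, so not sesame-free — reject
F: has soy lecithin, so not soy-free — reject
G: has sesame, so not sesame-free — reject
H: has soy lecithin, so not soy-free; has tahini, so not sesame-free — reject
I: has tofu, so not soy-free; has sesame, so not sesame-free — reject
J: has soy, so not soy-free — reject
K: has tahini, so not sesame-free — out
L: has tofu, so not soy-free — out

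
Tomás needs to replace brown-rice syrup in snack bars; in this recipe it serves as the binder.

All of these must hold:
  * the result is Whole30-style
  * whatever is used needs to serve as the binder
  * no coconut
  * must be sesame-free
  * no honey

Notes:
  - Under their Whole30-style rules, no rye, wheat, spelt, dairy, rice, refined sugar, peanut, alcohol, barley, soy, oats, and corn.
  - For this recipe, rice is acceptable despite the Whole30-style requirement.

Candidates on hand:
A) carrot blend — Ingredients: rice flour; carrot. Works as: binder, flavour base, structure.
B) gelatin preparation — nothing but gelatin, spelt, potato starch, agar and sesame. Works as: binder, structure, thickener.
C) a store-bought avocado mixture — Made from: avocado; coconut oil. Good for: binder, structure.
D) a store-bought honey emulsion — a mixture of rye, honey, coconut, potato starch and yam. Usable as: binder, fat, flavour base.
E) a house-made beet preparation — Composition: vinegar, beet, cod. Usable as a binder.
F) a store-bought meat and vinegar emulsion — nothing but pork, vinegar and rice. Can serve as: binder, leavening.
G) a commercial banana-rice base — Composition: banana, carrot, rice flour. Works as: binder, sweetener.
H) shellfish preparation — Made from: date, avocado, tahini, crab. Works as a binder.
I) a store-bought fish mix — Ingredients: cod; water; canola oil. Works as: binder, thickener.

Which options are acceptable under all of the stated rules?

A: rice is permitted under the Whole30-style carve-out; nothing else excluded — OK
B: has spelt, so not Whole30-style; has sesame, so not sesame-free — out
C: has coconut oil, so not coconut-free — no
D: has rye, so not Whole30-style; has coconut, so not coconut-free (and 1 more) — no
E: every rule checks out — keep
F: rice is permitted under the Whole30-style carve-out; nothing else excluded — valid
G: rice is permitted under the Whole30-style carve-out; nothing else excluded — valid
H: has tahini, so not sesame-free — out
I: all constraints satisfied — keep

A, E, F, G, I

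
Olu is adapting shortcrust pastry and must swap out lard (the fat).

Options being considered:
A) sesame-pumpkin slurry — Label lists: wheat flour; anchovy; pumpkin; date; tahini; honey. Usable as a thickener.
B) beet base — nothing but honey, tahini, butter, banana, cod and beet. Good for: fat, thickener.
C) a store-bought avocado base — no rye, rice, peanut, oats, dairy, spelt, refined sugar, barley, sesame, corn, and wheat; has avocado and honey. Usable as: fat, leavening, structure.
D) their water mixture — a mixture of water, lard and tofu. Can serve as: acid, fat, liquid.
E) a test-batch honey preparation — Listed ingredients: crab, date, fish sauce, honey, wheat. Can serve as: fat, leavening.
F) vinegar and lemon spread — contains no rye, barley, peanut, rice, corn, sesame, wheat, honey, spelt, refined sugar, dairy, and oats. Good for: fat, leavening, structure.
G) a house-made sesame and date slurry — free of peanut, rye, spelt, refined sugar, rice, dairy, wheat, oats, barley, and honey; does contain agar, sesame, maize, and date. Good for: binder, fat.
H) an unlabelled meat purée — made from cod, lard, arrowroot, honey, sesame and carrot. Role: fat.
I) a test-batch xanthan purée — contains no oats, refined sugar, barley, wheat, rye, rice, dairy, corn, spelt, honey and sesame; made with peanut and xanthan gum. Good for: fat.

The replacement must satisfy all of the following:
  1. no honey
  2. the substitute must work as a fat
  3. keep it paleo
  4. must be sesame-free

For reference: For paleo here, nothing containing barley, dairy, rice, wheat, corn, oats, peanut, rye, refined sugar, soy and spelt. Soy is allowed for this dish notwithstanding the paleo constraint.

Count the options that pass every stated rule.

2

A: not usable as a fat; has wheat flour, so not paleo (and 2 more) — no
B: has butter, so not paleo; has tahini, so not sesame-free (and 1 more) — no
C: has honey, so not honey-free — no
D: soy is permitted under the paleo carve-out; nothing else excluded — OK
E: has wheat, so not paleo; has honey, so not honey-free — reject
F: all constraints satisfied — OK
G: has maize, so not paleo; has sesame, so not sesame-free — out
H: has sesame, so not sesame-free; has honey, so not honey-free — no
I: has peanut, so not paleo — out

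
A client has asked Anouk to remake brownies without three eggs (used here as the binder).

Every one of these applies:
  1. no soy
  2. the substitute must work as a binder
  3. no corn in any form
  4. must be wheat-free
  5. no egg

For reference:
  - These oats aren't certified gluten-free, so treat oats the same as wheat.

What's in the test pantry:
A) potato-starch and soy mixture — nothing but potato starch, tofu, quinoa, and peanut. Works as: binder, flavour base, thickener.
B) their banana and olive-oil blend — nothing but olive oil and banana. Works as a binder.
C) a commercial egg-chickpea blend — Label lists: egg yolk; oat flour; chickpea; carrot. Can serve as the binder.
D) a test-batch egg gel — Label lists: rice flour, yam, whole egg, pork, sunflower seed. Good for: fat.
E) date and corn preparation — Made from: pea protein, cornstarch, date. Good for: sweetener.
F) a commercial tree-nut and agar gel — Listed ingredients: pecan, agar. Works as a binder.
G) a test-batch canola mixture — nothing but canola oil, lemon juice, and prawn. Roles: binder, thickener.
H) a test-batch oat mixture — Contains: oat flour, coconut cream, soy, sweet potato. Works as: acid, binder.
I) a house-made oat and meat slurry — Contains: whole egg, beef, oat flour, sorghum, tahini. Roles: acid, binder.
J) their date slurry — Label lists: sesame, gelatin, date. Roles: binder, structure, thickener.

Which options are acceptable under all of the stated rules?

A: has tofu, so not soy-free — reject
B: every rule checks out — valid
C: has oat flour, so not wheat-free; has egg yolk, so not egg-free — out
D: not usable as a binder; has whole egg, so not egg-free — out
E: not usable as a binder; has cornstarch, so not corn-free — out
F: only pecan and agar; none excluded — valid
G: only prawn, lemon juice, and canola oil; none excluded — keep
H: has soy, so not soy-free; has oat flour, so not wheat-free — reject
I: has oat flour, so not wheat-free; has whole egg, so not egg-free — reject
J: works as a binder, no egg, wheat-free — OK

B, F, G, J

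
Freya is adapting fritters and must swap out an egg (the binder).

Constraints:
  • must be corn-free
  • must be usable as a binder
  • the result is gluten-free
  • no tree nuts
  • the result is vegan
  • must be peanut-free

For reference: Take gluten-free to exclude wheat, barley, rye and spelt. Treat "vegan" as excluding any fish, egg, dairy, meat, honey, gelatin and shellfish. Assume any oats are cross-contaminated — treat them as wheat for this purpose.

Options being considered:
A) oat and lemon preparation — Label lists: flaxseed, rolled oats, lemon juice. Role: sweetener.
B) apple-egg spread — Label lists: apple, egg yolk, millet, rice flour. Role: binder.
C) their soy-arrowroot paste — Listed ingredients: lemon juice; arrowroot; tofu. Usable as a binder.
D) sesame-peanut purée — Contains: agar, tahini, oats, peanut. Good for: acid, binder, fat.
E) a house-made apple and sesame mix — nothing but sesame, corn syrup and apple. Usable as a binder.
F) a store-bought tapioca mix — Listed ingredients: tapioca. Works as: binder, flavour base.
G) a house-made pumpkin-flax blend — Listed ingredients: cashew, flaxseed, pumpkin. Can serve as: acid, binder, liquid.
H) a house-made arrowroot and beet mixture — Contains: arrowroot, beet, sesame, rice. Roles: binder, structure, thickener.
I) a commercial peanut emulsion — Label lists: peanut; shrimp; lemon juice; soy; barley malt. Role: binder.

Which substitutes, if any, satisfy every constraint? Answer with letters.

C, F, H

A: not usable as a binder; has rolled oats, so not gluten-free — out
B: has egg yolk, so not vegan — reject
C: only tofu, lemon juice and arrowroot; none excluded — keep
D: has oats, so not gluten-free; has peanut, so not peanut-free — reject
E: has corn syrup, so not corn-free — out
F: nothing on the exclusion list — OK
G: has cashew, so not tree-nut-free — out
H: vegan, no peanut — valid
I: has barley malt, so not gluten-free; has shrimp, so not vegan (and 1 more) — no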